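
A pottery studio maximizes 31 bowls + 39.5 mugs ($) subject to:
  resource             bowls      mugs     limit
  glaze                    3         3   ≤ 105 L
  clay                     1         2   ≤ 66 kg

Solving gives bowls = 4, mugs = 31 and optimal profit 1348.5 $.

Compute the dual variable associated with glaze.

7.5

Both glaze and clay are binding at x*.
Dual feasibility on the basic columns requires 3·y_glaze + 1·y_clay = 31, 3·y_glaze + 2·y_clay = 39.5.
→ y_glaze = 7.5 and y_clay = 8.5.
Shadow price of glaze = 7.5.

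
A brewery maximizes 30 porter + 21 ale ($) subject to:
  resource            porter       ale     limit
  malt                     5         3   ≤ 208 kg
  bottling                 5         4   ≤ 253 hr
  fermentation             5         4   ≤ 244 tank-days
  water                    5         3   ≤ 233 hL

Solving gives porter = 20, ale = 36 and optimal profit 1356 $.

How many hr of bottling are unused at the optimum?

9

bottling used = 5·20 + 4·36 = 244; slack = 253 − 244 = 9.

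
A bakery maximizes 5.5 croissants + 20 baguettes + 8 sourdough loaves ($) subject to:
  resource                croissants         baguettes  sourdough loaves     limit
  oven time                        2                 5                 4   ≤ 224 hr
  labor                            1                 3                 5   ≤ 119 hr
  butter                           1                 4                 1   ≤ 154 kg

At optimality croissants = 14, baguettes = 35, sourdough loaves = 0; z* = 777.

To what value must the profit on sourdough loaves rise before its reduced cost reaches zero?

Binding: labor and butter. Non-binding: oven time (21 unused).
Slack constraints have shadow price 0 (complementary slackness).
The binding rows give the dual system: 1·y_labor + 1·y_butter = 5.5 and 3·y_labor + 4·y_butter = 20.
This yields shadow prices y_labor = 2, y_butter = 3.5.
sourdough loaves enters the basis when its profit ≥ yᵀa₃ = 2·5 + 3.5·1 = 13.5.

13.5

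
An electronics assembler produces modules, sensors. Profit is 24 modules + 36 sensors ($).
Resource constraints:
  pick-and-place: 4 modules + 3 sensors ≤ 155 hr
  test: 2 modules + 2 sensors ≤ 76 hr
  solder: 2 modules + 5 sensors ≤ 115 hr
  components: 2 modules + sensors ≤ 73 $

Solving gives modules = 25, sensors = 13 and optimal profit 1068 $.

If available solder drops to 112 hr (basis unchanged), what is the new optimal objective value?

1056

Binding: test and solder. Non-binding: pick-and-place (16 unused), components (10 unused).
Slack constraints have shadow price 0 (complementary slackness).
Dual feasibility on the basic columns requires 2·y_test + 2·y_solder = 24, 2·y_test + 5·y_solder = 36.
This yields shadow prices y_test = 8, y_solder = 4.
Δz = y_solder·Δb = 4 × (-3) = -12, so new z* = 1068 − 12 = 1056.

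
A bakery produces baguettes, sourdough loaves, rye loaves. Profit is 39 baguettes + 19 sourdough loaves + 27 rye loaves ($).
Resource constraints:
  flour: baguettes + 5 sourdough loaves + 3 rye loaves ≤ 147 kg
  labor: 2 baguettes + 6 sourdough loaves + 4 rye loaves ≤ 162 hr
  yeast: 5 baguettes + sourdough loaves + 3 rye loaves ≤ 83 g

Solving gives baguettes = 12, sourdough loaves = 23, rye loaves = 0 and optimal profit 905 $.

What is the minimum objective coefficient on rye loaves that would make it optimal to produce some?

Binding: labor and yeast. Non-binding: flour (20 unused).
Slack constraints have shadow price 0 (complementary slackness).
The binding rows give the dual system: 2·y_labor + 5·y_yeast = 39 and 6·y_labor + 1·y_yeast = 19.
Solving: y_labor = 2, y_yeast = 7.
rye loaves enters the basis when its profit ≥ yᵀa₃ = 2·4 + 7·3 = 29.

29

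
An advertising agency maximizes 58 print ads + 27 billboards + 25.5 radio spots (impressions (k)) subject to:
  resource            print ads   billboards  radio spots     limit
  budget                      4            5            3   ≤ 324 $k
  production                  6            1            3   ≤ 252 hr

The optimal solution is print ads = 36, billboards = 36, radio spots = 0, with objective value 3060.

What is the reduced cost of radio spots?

Check each constraint at x*: budget 324/324 (tight); production 252/252 (tight).
From A_Bᵀ y = c: 4·y_budget + 6·y_production = 58; 5·y_budget + 1·y_production = 27.
This yields shadow prices y_budget = 4, y_production = 7.
Reduced cost of radio spots: c₃ − yᵀa₃ = 25.5 − (4·3 + 7·3) = 25.5 − 33 = -7.5.

-7.5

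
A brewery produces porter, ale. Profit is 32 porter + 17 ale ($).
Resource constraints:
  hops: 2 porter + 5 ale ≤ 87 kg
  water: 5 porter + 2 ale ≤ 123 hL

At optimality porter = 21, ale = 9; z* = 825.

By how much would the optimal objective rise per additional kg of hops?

At the optimum: hops uses 87 of 87 (binding); water uses 123 of 123 (binding).
From A_Bᵀ y = c: 2·y_hops + 5·y_water = 32; 5·y_hops + 2·y_water = 17.
This yields shadow prices y_hops = 1, y_water = 6.
Shadow price of hops = 1.

1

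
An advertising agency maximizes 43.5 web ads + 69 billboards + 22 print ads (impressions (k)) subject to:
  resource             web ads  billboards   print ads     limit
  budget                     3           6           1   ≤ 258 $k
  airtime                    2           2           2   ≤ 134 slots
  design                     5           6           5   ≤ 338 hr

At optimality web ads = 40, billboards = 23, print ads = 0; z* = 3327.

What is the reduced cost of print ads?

-7.5

At the optimum: budget uses 258 of 258 (binding); airtime uses 126 of 134 (slack = 8); design uses 338 of 338 (binding).
Since airtime is not tight, its dual is 0.
From A_Bᵀ y = c: 3·y_budget + 5·y_design = 43.5; 6·y_budget + 6·y_design = 69.
→ y_budget = 7 and y_design = 4.5.
Reduced cost of print ads: c₃ − yᵀa₃ = 22 − (7·1 + 4.5·5) = 22 − 29.5 = -7.5.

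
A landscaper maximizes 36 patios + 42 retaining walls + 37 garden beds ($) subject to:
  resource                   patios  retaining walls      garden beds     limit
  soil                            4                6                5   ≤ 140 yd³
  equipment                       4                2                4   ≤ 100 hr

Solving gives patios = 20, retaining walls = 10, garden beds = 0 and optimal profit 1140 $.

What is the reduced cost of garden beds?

-5

At the optimum: soil uses 140 of 140 (binding); equipment uses 100 of 100 (binding).
The binding rows give the dual system: 4·y_soil + 4·y_equipment = 36 and 6·y_soil + 2·y_equipment = 42.
→ y_soil = 6 and y_equipment = 3.
Reduced cost of garden beds: c₃ − yᵀa₃ = 37 − (6·5 + 3·4) = 37 − 42 = -5.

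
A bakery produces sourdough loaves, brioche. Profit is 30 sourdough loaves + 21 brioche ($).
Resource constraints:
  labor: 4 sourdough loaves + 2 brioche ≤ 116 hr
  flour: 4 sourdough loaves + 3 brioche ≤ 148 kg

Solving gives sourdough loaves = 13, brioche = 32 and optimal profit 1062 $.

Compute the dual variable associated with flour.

6

Check each constraint at x*: labor 116/116 (tight); flour 148/148 (tight).
The binding rows give the dual system: 4·y_labor + 4·y_flour = 30 and 2·y_labor + 3·y_flour = 21.
Solving: y_labor = 1.5, y_flour = 6.
Shadow price of flour = 6.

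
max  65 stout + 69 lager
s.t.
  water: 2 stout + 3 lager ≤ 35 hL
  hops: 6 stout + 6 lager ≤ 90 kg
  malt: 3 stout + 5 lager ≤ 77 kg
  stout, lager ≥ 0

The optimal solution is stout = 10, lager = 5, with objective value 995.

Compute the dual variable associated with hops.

Binding: water and hops. Non-binding: malt (22 unused).
Slack constraints have shadow price 0 (complementary slackness).
From A_Bᵀ y = c: 2·y_water + 6·y_hops = 65; 3·y_water + 6·y_hops = 69.
→ y_water = 4 and y_hops = 9.5.
Shadow price of hops = 9.5.

9.5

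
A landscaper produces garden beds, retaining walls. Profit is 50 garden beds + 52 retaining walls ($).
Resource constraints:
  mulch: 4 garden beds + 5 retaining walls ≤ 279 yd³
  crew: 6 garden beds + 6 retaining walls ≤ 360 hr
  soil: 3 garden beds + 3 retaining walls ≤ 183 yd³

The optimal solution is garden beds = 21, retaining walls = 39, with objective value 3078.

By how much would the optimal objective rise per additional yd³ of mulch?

Binding: mulch and crew. Non-binding: soil (3 unused).
Since soil is not tight, its dual is 0.
Dual feasibility on the basic columns requires 4·y_mulch + 6·y_crew = 50, 5·y_mulch + 6·y_crew = 52.
This yields shadow prices y_mulch = 2, y_crew = 7.
Shadow price of mulch = 2.

2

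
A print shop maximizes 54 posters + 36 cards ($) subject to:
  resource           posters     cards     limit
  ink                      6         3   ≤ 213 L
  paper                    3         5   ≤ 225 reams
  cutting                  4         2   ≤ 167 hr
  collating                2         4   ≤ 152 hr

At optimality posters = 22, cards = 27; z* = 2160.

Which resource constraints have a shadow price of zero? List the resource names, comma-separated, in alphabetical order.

ink: 213/213 (binding)
paper: 201/225 (slack 24)
cutting: 142/167 (slack 25)
collating: 152/152 (binding)
By complementary slackness, a constraint with positive slack has shadow price 0 → cutting, paper.

cutting, paper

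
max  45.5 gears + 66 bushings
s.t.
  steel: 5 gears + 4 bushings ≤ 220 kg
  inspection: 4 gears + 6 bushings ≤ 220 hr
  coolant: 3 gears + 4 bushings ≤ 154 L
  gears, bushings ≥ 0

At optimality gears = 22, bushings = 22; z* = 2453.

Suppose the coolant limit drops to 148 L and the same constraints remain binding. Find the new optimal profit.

2426

At the optimum: steel uses 198 of 220 (slack = 22); inspection uses 220 of 220 (binding); coolant uses 154 of 154 (binding).
By complementary slackness, y = 0 for the non-binding constraint.
Dual feasibility on the basic columns requires 4·y_inspection + 3·y_coolant = 45.5, 6·y_inspection + 4·y_coolant = 66.
Solving: y_inspection = 8, y_coolant = 4.5.
Δz = y_coolant·Δb = 4.5 × (-6) = -27, so new z* = 2453 − 27 = 2426.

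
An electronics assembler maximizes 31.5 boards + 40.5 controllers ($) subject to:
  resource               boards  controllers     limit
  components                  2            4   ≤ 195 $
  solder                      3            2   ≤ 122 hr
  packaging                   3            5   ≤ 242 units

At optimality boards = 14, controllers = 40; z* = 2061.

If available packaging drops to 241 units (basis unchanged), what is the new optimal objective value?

2054.5

Check each constraint at x*: components 188/195 (slack 7); solder 122/122 (tight); packaging 242/242 (tight).
By complementary slackness, y = 0 for the non-binding constraint.
Dual feasibility on the basic columns requires 3·y_solder + 3·y_packaging = 31.5, 2·y_solder + 5·y_packaging = 40.5.
This yields shadow prices y_solder = 4, y_packaging = 6.5.
Δz = y_packaging·Δb = 6.5 × (-1) = -6.5, so new z* = 2061 − 6.5 = 2054.5.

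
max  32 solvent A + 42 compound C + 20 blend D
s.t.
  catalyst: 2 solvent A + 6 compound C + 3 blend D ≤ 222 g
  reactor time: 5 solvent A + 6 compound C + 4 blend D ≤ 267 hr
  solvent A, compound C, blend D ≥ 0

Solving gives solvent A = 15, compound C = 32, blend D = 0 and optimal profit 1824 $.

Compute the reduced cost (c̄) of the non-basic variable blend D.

-7

Check each constraint at x*: catalyst 222/222 (tight); reactor time 267/267 (tight).
The binding rows give the dual system: 2·y_catalyst + 5·y_reactor time = 32 and 6·y_catalyst + 6·y_reactor time = 42.
→ y_catalyst = 1 and y_reactor time = 6.
Reduced cost of blend D: c₃ − yᵀa₃ = 20 − (1·3 + 6·4) = 20 − 27 = -7.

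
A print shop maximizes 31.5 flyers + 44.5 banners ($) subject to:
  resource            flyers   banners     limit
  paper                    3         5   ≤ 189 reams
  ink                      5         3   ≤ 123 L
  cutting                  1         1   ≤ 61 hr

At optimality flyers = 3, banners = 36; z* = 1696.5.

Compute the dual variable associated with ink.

1.5

Check each constraint at x*: paper 189/189 (tight); ink 123/123 (tight); cutting 39/61 (slack 22).
Since cutting is not tight, its dual is 0.
From A_Bᵀ y = c: 3·y_paper + 5·y_ink = 31.5; 5·y_paper + 3·y_ink = 44.5.
This yields shadow prices y_paper = 8, y_ink = 1.5.
Shadow price of ink = 1.5.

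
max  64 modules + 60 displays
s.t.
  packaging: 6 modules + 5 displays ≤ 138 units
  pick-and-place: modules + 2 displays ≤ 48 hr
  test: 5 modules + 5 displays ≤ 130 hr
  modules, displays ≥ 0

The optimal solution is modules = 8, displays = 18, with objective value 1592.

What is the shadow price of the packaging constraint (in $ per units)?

4

Binding: packaging and test. Non-binding: pick-and-place (4 unused).
Since pick-and-place is not tight, its dual is 0.
From A_Bᵀ y = c: 6·y_packaging + 5·y_test = 64; 5·y_packaging + 5·y_test = 60.
Solving: y_packaging = 4, y_test = 8.
Shadow price of packaging = 4.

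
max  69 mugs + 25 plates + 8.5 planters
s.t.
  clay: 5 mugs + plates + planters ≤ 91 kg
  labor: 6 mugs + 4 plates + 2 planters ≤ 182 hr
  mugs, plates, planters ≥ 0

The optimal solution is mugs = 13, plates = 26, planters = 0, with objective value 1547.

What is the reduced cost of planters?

Check each constraint at x*: clay 91/91 (tight); labor 182/182 (tight).
The binding rows give the dual system: 5·y_clay + 6·y_labor = 69 and 1·y_clay + 4·y_labor = 25.
Solving: y_clay = 9, y_labor = 4.
Reduced cost of planters: c₃ − yᵀa₃ = 8.5 − (9·1 + 4·2) = 8.5 − 17 = -8.5.

-8.5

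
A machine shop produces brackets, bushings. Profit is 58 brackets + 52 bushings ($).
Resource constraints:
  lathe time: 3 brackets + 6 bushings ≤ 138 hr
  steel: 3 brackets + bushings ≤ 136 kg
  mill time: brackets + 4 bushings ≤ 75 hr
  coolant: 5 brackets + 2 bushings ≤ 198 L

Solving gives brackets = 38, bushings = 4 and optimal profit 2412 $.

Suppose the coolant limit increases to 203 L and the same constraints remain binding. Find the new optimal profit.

At the optimum: lathe time uses 138 of 138 (binding); steel uses 118 of 136 (slack = 18); mill time uses 54 of 75 (slack = 21); coolant uses 198 of 198 (binding).
Slack constraints have shadow price 0 (complementary slackness).
From A_Bᵀ y = c: 3·y_lathe time + 5·y_coolant = 58; 6·y_lathe time + 2·y_coolant = 52.
→ y_lathe time = 6 and y_coolant = 8.
Δz = y_coolant·Δb = 8 × (5) = 40, so new z* = 2412 + 40 = 2452.

2452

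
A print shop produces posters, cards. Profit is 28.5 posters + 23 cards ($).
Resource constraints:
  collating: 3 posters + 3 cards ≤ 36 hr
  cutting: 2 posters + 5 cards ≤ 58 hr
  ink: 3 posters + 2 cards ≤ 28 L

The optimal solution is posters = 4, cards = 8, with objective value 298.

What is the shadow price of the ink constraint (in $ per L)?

Check each constraint at x*: collating 36/36 (tight); cutting 48/58 (slack 10); ink 28/28 (tight).
Since cutting is not tight, its dual is 0.
From A_Bᵀ y = c: 3·y_collating + 3·y_ink = 28.5; 3·y_collating + 2·y_ink = 23.
This yields shadow prices y_collating = 4, y_ink = 5.5.
Shadow price of ink = 5.5.

5.5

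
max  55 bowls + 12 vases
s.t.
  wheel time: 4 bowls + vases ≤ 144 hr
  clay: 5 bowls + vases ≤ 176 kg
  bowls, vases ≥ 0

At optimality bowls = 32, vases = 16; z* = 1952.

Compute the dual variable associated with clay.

At the optimum: wheel time uses 144 of 144 (binding); clay uses 176 of 176 (binding).
Dual feasibility on the basic columns requires 4·y_wheel time + 5·y_clay = 55, 1·y_wheel time + 1·y_clay = 12.
→ y_wheel time = 5 and y_clay = 7.
Shadow price of clay = 7.

7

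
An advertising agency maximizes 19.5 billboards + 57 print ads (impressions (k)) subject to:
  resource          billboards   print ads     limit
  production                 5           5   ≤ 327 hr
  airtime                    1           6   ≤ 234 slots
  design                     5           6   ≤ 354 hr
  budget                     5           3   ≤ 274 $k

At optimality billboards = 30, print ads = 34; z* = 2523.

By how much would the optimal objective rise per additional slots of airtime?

7

Binding: airtime and design. Non-binding: production (7 unused), budget (22 unused).
Slack constraints have shadow price 0 (complementary slackness).
The binding rows give the dual system: 1·y_airtime + 5·y_design = 19.5 and 6·y_airtime + 6·y_design = 57.
This yields shadow prices y_airtime = 7, y_design = 2.5.
Shadow price of airtime = 7.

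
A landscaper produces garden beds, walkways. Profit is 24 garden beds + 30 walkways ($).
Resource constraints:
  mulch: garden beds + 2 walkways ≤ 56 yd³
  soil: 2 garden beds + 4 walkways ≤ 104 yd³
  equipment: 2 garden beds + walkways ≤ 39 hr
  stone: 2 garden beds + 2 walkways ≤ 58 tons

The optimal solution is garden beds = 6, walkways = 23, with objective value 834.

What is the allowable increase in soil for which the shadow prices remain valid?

Binding constraints: soil, stone. The basis is B = [[2,4],[2,2]] with det -4.
Per unit increase in soil, x* moves by d = (-0.5, 0.5).
The basis stays optimal until mulch becomes binding; allowable increase = 8 yd³.

8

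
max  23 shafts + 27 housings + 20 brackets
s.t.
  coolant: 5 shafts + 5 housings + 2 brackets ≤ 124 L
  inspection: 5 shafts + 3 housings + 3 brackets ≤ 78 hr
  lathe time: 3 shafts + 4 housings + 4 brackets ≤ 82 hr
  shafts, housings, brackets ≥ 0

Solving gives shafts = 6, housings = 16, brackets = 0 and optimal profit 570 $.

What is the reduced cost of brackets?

-7

At the optimum: coolant uses 110 of 124 (slack = 14); inspection uses 78 of 78 (binding); lathe time uses 82 of 82 (binding).
By complementary slackness, y = 0 for the non-binding constraint.
Dual feasibility on the basic columns requires 5·y_inspection + 3·y_lathe time = 23, 3·y_inspection + 4·y_lathe time = 27.
Solving: y_inspection = 1, y_lathe time = 6.
Reduced cost of brackets: c₃ − yᵀa₃ = 20 − (1·3 + 6·4) = 20 − 27 = -7.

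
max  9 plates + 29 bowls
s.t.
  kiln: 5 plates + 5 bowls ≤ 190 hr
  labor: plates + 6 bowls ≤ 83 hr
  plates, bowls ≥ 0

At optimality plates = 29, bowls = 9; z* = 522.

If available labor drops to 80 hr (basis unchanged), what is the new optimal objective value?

510

Check each constraint at x*: kiln 190/190 (tight); labor 83/83 (tight).
From A_Bᵀ y = c: 5·y_kiln + 1·y_labor = 9; 5·y_kiln + 6·y_labor = 29.
Solving: y_kiln = 1, y_labor = 4.
Δz = y_labor·Δb = 4 × (-3) = -12, so new z* = 522 − 12 = 510.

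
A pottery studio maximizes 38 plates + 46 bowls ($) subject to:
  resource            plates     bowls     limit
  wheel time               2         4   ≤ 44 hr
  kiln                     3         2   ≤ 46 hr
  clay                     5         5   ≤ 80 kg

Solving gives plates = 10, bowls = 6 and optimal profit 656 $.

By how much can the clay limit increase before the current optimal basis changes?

Binding constraints: wheel time, clay. The basis is B = [[2,4],[5,5]] with det -10.
Per unit increase in clay, x* moves by d = (0.4, -0.2).
The basis stays optimal until kiln becomes binding; allowable increase = 5 kg.

5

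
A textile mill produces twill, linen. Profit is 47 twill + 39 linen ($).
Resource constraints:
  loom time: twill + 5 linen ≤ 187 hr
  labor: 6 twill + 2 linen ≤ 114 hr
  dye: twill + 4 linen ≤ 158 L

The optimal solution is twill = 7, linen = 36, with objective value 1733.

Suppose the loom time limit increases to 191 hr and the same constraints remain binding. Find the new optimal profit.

Binding: loom time and labor. Non-binding: dye (7 unused).
Since dye is not tight, its dual is 0.
From A_Bᵀ y = c: 1·y_loom time + 6·y_labor = 47; 5·y_loom time + 2·y_labor = 39.
This yields shadow prices y_loom time = 5, y_labor = 7.
Δz = y_loom time·Δb = 5 × (4) = 20, so new z* = 1733 + 20 = 1753.

1753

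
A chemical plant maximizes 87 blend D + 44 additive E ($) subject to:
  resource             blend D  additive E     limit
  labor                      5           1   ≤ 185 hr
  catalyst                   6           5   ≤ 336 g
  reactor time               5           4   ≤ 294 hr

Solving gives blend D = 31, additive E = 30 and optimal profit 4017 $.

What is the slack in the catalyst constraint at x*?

0

catalyst used = 6·31 + 5·30 = 336; slack = 336 − 336 = 0.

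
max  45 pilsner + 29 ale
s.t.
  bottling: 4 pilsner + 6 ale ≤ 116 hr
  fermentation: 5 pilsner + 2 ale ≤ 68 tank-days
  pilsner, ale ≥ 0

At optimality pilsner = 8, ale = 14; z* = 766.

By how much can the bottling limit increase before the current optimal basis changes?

88

Binding constraints: bottling, fermentation. The basis is B = [[4,6],[5,2]] with det -22.
Per unit increase in bottling, x* moves by d = (-0.0909, 0.2273).
The basis stays optimal until pilsner reaches 0; allowable increase = 88 hr.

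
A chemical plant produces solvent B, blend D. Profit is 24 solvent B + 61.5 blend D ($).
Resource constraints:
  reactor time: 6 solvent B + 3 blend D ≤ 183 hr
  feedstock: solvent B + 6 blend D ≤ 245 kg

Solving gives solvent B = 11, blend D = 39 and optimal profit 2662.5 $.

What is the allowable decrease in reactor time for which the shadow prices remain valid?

60.5

Binding constraints: reactor time, feedstock. The basis is B = [[6,3],[1,6]] with det 33.
Per unit decrease in reactor time, x* moves by d = (-0.1818, 0.0303).
The basis stays optimal until solvent B reaches 0; allowable decrease = 60.5 hr.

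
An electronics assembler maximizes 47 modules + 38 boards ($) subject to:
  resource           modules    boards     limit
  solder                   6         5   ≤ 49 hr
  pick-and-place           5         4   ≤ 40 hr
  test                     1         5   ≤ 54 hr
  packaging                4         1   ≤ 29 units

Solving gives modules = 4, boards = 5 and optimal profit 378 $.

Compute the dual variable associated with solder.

Binding: solder and pick-and-place. Non-binding: test (25 unused), packaging (8 unused).
Since test, packaging are not tight, their duals are 0.
The binding rows give the dual system: 6·y_solder + 5·y_pick-and-place = 47 and 5·y_solder + 4·y_pick-and-place = 38.
→ y_solder = 2 and y_pick-and-place = 7.
Shadow price of solder = 2.

2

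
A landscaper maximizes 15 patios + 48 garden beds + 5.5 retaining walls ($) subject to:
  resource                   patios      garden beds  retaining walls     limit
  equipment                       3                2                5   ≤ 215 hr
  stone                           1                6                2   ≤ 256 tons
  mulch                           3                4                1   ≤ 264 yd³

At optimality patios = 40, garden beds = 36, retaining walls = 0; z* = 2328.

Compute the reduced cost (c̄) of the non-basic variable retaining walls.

At the optimum: equipment uses 192 of 215 (slack = 23); stone uses 256 of 256 (binding); mulch uses 264 of 264 (binding).
By complementary slackness, y = 0 for the non-binding constraint.
Dual feasibility on the basic columns requires 1·y_stone + 3·y_mulch = 15, 6·y_stone + 4·y_mulch = 48.
→ y_stone = 6 and y_mulch = 3.
Reduced cost of retaining walls: c₃ − yᵀa₃ = 5.5 − (6·2 + 3·1) = 5.5 − 15 = -9.5.

-9.5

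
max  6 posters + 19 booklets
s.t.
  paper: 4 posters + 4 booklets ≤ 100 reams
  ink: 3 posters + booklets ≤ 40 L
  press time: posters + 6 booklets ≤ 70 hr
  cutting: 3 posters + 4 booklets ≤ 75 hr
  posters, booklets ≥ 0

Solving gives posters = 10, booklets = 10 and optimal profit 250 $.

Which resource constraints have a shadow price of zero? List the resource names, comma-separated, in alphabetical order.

cutting, paper

paper: 80/100 (slack 20)
ink: 40/40 (binding)
press time: 70/70 (binding)
cutting: 70/75 (slack 5)
By complementary slackness, a constraint with positive slack has shadow price 0 → cutting, paper.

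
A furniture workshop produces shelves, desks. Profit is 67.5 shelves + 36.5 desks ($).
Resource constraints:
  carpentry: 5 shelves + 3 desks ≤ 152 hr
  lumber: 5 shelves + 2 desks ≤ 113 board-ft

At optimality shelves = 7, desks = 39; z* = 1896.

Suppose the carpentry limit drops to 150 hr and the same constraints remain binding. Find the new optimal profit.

1877

Check each constraint at x*: carpentry 152/152 (tight); lumber 113/113 (tight).
Dual feasibility on the basic columns requires 5·y_carpentry + 5·y_lumber = 67.5, 3·y_carpentry + 2·y_lumber = 36.5.
Solving: y_carpentry = 9.5, y_lumber = 4.
Δz = y_carpentry·Δb = 9.5 × (-2) = -19, so new z* = 1896 − 19 = 1877.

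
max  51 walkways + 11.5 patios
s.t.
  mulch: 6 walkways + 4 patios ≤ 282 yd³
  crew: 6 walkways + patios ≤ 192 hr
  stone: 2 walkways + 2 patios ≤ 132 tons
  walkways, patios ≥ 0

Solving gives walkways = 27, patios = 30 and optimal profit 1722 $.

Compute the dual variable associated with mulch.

1

Binding: mulch and crew. Non-binding: stone (18 unused).
Slack constraints have shadow price 0 (complementary slackness).
From A_Bᵀ y = c: 6·y_mulch + 6·y_crew = 51; 4·y_mulch + 1·y_crew = 11.5.
Solving: y_mulch = 1, y_crew = 7.5.
Shadow price of mulch = 1.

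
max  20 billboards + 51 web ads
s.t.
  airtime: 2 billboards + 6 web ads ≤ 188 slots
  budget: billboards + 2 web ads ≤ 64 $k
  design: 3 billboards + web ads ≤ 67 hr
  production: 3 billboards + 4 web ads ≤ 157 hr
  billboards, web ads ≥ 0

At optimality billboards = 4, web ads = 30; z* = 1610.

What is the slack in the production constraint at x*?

25

production used = 3·4 + 4·30 = 132; slack = 157 − 132 = 25.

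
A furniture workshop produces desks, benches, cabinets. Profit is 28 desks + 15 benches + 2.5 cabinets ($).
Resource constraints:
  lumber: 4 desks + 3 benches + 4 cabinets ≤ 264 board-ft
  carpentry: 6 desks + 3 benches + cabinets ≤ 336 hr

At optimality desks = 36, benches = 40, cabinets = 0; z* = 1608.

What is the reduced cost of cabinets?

-5.5

Check each constraint at x*: lumber 264/264 (tight); carpentry 336/336 (tight).
Dual feasibility on the basic columns requires 4·y_lumber + 6·y_carpentry = 28, 3·y_lumber + 3·y_carpentry = 15.
Solving: y_lumber = 1, y_carpentry = 4.
Reduced cost of cabinets: c₃ − yᵀa₃ = 2.5 − (1·4 + 4·1) = 2.5 − 8 = -5.5.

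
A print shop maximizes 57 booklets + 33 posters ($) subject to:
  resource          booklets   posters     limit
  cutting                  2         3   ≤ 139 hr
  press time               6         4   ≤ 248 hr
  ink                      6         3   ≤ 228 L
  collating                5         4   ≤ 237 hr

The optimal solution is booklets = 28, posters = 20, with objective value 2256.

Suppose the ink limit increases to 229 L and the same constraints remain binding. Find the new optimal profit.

2261

At the optimum: cutting uses 116 of 139 (slack = 23); press time uses 248 of 248 (binding); ink uses 228 of 228 (binding); collating uses 220 of 237 (slack = 17).
By complementary slackness, y = 0 for the non-binding constraints.
From A_Bᵀ y = c: 6·y_press time + 6·y_ink = 57; 4·y_press time + 3·y_ink = 33.
→ y_press time = 4.5 and y_ink = 5.
Δz = y_ink·Δb = 5 × (1) = 5, so new z* = 2256 + 5 = 2261.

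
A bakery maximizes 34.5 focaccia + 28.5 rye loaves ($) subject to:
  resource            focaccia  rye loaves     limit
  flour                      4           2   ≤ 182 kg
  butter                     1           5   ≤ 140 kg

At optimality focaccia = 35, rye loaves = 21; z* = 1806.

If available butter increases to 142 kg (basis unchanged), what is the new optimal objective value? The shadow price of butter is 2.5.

1811

Δb = 2, so new z* = 1806 + (2.5)·(2) = 1806 + 5 = 1811.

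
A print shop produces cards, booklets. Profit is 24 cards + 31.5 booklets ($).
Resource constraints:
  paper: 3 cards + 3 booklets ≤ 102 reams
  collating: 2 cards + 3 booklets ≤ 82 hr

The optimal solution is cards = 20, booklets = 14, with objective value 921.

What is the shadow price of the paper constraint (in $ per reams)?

At the optimum: paper uses 102 of 102 (binding); collating uses 82 of 82 (binding).
The binding rows give the dual system: 3·y_paper + 2·y_collating = 24 and 3·y_paper + 3·y_collating = 31.5.
Solving: y_paper = 3, y_collating = 7.5.
Shadow price of paper = 3.

3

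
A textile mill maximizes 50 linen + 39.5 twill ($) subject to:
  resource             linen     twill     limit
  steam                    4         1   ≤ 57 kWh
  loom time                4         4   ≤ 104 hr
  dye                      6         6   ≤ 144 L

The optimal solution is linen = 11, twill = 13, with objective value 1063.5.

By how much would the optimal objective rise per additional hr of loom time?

0

Binding: steam and dye. Non-binding: loom time (8 unused).
By complementary slackness, y = 0 for the non-binding constraint.
From A_Bᵀ y = c: 4·y_steam + 6·y_dye = 50; 1·y_steam + 6·y_dye = 39.5.
This yields shadow prices y_steam = 3.5, y_dye = 6.
Shadow price of loom time = 0.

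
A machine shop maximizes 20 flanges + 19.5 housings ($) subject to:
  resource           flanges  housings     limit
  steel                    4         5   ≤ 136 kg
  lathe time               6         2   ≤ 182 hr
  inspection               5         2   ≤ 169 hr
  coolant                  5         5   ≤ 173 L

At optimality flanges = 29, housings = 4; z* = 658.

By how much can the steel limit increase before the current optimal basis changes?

Binding constraints: steel, lathe time. The basis is B = [[4,5],[6,2]] with det -22.
Per unit increase in steel, x* moves by d = (-0.0909, 0.2727).
The basis stays optimal until coolant becomes binding; allowable increase = 8.8 kg.

8.8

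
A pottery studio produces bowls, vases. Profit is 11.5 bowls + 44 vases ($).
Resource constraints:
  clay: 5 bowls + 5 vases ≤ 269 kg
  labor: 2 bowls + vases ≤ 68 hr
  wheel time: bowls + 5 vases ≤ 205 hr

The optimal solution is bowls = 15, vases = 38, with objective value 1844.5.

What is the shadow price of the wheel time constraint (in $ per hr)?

Binding: labor and wheel time. Non-binding: clay (4 unused).
Since clay is not tight, its dual is 0.
The binding rows give the dual system: 2·y_labor + 1·y_wheel time = 11.5 and 1·y_labor + 5·y_wheel time = 44.
→ y_labor = 1.5 and y_wheel time = 8.5.
Shadow price of wheel time = 8.5.

8.5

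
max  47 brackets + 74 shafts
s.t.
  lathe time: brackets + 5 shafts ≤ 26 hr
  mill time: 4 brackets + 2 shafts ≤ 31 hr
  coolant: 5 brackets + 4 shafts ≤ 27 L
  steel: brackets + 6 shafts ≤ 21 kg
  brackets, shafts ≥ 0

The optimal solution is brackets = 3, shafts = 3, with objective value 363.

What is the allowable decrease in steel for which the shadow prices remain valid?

Binding constraints: coolant, steel. The basis is B = [[5,4],[1,6]] with det 26.
Per unit decrease in steel, x* moves by d = (0.1538, -0.1923).
The basis stays optimal until shafts reaches 0; allowable decrease = 15.6 kg.

15.6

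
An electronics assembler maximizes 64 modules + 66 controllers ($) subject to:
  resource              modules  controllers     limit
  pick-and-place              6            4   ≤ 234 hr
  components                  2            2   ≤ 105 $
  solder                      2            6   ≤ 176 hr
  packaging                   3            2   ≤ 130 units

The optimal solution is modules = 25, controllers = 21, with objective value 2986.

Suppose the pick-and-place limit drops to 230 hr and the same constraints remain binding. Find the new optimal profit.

2950

Binding: pick-and-place and solder. Non-binding: components (13 unused), packaging (13 unused).
Slack constraints have shadow price 0 (complementary slackness).
Dual feasibility on the basic columns requires 6·y_pick-and-place + 2·y_solder = 64, 4·y_pick-and-place + 6·y_solder = 66.
→ y_pick-and-place = 9 and y_solder = 5.
Δz = y_pick-and-place·Δb = 9 × (-4) = -36, so new z* = 2986 − 36 = 2950.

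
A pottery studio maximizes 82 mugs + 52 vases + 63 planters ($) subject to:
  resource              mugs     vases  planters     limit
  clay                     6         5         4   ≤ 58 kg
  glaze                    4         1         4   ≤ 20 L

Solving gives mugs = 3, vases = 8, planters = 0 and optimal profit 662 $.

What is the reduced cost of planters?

-1

At the optimum: clay uses 58 of 58 (binding); glaze uses 20 of 20 (binding).
Dual feasibility on the basic columns requires 6·y_clay + 4·y_glaze = 82, 5·y_clay + 1·y_glaze = 52.
Solving: y_clay = 9, y_glaze = 7.
Reduced cost of planters: c₃ − yᵀa₃ = 63 − (9·4 + 7·4) = 63 − 64 = -1.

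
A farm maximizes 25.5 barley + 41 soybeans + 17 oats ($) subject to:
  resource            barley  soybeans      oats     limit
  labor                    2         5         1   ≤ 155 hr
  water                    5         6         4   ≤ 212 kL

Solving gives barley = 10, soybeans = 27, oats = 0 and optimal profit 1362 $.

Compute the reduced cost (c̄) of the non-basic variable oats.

Both labor and water are binding at x*.
The binding rows give the dual system: 2·y_labor + 5·y_water = 25.5 and 5·y_labor + 6·y_water = 41.
This yields shadow prices y_labor = 4, y_water = 3.5.
Reduced cost of oats: c₃ − yᵀa₃ = 17 − (4·1 + 3.5·4) = 17 − 18 = -1.

-1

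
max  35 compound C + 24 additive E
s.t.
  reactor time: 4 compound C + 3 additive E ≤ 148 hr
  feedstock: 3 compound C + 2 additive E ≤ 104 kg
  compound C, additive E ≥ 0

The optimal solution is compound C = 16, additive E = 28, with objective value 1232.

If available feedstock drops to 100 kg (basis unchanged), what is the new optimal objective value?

1196

Check each constraint at x*: reactor time 148/148 (tight); feedstock 104/104 (tight).
Dual feasibility on the basic columns requires 4·y_reactor time + 3·y_feedstock = 35, 3·y_reactor time + 2·y_feedstock = 24.
→ y_reactor time = 2 and y_feedstock = 9.
Δz = y_feedstock·Δb = 9 × (-4) = -36, so new z* = 1232 − 36 = 1196.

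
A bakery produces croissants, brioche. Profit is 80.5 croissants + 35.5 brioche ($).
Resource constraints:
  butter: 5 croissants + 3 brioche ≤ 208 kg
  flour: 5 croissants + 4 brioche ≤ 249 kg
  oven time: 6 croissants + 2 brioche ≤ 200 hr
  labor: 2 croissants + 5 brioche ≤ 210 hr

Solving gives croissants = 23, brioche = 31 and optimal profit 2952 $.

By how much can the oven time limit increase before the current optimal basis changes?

49.6

Binding constraints: butter, oven time. The basis is B = [[5,3],[6,2]] with det -8.
Per unit increase in oven time, x* moves by d = (0.375, -0.625).
The basis stays optimal until brioche reaches 0; allowable increase = 49.6 hr.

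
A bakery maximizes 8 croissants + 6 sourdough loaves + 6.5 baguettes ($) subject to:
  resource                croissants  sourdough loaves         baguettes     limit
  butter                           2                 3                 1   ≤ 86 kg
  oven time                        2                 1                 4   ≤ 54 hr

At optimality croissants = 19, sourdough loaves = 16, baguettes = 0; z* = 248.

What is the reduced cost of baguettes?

At the optimum: butter uses 86 of 86 (binding); oven time uses 54 of 54 (binding).
From A_Bᵀ y = c: 2·y_butter + 2·y_oven time = 8; 3·y_butter + 1·y_oven time = 6.
→ y_butter = 1 and y_oven time = 3.
Reduced cost of baguettes: c₃ − yᵀa₃ = 6.5 − (1·1 + 3·4) = 6.5 − 13 = -6.5.

-6.5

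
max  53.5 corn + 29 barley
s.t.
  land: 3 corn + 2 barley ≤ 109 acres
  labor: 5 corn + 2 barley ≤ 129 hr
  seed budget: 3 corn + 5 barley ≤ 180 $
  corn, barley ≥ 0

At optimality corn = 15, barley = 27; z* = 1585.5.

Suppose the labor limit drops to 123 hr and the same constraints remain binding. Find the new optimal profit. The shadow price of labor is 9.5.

1528.5

Δb = -6, so new z* = 1585.5 + (9.5)·(-6) = 1585.5 − 57 = 1528.5.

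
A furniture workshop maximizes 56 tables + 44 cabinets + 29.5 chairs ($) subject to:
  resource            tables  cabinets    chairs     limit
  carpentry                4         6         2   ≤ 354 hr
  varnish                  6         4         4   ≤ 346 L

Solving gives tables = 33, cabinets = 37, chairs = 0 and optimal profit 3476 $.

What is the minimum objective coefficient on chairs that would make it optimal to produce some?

36

At the optimum: carpentry uses 354 of 354 (binding); varnish uses 346 of 346 (binding).
The binding rows give the dual system: 4·y_carpentry + 6·y_varnish = 56 and 6·y_carpentry + 4·y_varnish = 44.
Solving: y_carpentry = 2, y_varnish = 8.
chairs enters the basis when its profit ≥ yᵀa₃ = 2·2 + 8·4 = 36.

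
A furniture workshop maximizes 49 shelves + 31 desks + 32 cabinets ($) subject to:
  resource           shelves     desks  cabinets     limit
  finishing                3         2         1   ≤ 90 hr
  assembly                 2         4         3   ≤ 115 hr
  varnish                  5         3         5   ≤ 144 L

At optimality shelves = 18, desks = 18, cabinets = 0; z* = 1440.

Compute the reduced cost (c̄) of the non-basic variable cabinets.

-1

Check each constraint at x*: finishing 90/90 (tight); assembly 108/115 (slack 7); varnish 144/144 (tight).
Slack constraints have shadow price 0 (complementary slackness).
From A_Bᵀ y = c: 3·y_finishing + 5·y_varnish = 49; 2·y_finishing + 3·y_varnish = 31.
Solving: y_finishing = 8, y_varnish = 5.
Reduced cost of cabinets: c₃ − yᵀa₃ = 32 − (8·1 + 5·5) = 32 − 33 = -1.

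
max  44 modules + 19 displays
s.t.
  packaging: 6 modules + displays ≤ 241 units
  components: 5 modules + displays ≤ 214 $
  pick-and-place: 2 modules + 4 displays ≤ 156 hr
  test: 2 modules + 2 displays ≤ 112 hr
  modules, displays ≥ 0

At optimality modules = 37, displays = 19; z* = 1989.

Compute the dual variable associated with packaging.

Binding: packaging and test. Non-binding: components (10 unused), pick-and-place (6 unused).
Slack constraints have shadow price 0 (complementary slackness).
The binding rows give the dual system: 6·y_packaging + 2·y_test = 44 and 1·y_packaging + 2·y_test = 19.
→ y_packaging = 5 and y_test = 7.
Shadow price of packaging = 5.

5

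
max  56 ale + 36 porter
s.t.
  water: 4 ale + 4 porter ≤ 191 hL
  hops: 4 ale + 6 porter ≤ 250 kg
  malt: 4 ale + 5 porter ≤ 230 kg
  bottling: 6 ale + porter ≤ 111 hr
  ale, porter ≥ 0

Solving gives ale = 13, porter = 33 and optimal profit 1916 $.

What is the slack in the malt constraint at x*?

malt used = 4·13 + 5·33 = 217; slack = 230 − 217 = 13.

13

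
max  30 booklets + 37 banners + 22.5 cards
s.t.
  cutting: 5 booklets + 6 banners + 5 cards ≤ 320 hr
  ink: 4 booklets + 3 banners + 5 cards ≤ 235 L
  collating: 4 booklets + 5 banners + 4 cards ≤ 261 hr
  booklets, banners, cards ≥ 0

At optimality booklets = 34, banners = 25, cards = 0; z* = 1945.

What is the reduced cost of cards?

-7.5

Check each constraint at x*: cutting 320/320 (tight); ink 211/235 (slack 24); collating 261/261 (tight).
Since ink is not tight, its dual is 0.
Dual feasibility on the basic columns requires 5·y_cutting + 4·y_collating = 30, 6·y_cutting + 5·y_collating = 37.
Solving: y_cutting = 2, y_collating = 5.
Reduced cost of cards: c₃ − yᵀa₃ = 22.5 − (2·5 + 5·4) = 22.5 − 30 = -7.5.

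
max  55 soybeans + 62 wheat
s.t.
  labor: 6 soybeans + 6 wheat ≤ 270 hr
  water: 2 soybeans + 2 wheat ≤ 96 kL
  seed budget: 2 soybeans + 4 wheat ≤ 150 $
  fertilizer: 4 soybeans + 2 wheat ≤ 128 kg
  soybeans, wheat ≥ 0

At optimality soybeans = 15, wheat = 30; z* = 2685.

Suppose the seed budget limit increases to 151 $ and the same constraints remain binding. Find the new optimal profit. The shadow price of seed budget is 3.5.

Δb = 1, so new z* = 2685 + (3.5)·(1) = 2685 + 3.5 = 2688.5.

2688.5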